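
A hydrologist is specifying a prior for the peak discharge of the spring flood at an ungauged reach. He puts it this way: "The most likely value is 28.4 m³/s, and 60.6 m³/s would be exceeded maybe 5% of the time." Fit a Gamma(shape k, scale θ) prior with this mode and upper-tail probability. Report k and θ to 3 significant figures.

Gamma(k,θ) with k>1 has mode (k−1)θ, so θ = 28.4/(k−1).
Need P(X < 60.6) = 0.95 with θ tied to k this way. Start at k = 2, θ = 28.4: P(X<60.6) ≈ 0.629.
Too low — raise k to concentrate. Iterating converges to k ≈ 5.8.
Then θ = 28.4/(5.8−1) ≈ 5.91.

k ≈ 5.8, θ ≈ 5.91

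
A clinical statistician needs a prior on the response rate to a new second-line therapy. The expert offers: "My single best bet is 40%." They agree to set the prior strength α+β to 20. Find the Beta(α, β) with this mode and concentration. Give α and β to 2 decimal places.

For α,β > 1 the Beta mode is (α−1)/(α+β−2). With α+β = 20, the mode is (α−1)/18.
Set (α−1)/18 = 0.4 → α = 1 + 0.4·18 = 8.20.
β = 20 − α = 11.80.

α = 8.20, β = 11.80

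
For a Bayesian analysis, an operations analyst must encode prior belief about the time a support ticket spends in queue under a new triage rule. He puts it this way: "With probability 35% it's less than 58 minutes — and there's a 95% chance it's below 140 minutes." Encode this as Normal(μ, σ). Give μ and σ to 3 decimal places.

The p-quantile of Normal(μ,σ) is μ + z_p·σ, with z_{0.35} = -0.3853 and z_{0.95} = 1.645.
Eliminate σ: μ = (z₂·x₁ − z₁·x₂)/(z₂ − z₁) = (1.645·58 − (-0.3853)·140)/2.03 = 73.563.
Then σ = (x₂ − x₁)/(z₂ − z₁) = (140 − 58)/2.03 = 40.391.

μ = 73.563, σ = 40.391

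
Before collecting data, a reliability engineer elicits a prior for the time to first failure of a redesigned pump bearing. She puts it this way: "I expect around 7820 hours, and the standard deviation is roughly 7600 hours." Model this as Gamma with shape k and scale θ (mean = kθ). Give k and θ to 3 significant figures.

k ≈ 1.06, θ ≈ 7390

For Gamma(k, scale θ): mean = kθ, variance = kθ², so CV = 1/√k.
CV = SD/mean = 7600/7820 = 0.9719, hence k = 1/CV² = 1.06.
Then θ = mean/k = 7820/1.06 = 7390.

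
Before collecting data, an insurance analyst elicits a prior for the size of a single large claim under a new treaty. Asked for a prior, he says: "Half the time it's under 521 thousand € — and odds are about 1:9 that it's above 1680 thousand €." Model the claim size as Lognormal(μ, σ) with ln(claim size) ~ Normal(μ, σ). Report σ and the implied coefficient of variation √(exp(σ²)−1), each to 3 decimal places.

If T ~ Lognormal(μ,σ) then ln T ~ Normal(μ,σ), so the p-quantile of ln T is μ + z_p·σ.
ln(521) = 6.256 and ln(1680) = 7.427; z_{0.5} = 0, z_{0.9} = 1.282.
σ = (7.427 − 6.256)/(1.282 − (0)) = 0.914.
μ = 6.256 − (0)·0.914 = 6.256.
CV = √(exp(σ²)−1) = √(exp(0.8346)−1) = 1.142.

σ ≈ 0.914, CV ≈ 1.142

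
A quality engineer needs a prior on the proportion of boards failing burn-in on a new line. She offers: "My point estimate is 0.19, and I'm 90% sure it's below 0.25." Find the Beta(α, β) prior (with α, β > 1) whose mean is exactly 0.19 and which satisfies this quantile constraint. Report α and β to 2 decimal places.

α ≈ 13.99, β ≈ 59.64

With mean 0.19 fixed, write α = 0.19s, β = 0.81s where s = α+β.
Need P(θ < 0.25) = 0.9 under Beta(0.19s, 0.81s). Normal approximation: (q−m)/√(m(1−m)/s) ≈ z_{0.9} = 1.28, so s ≈ 0.19·0.81·(1.28)²/(0.25−0.19)² = 70.2.
At s = 70.2: P(θ<0.25) ≈ 0.895. Adjusting to match 0.9 gives s ≈ 73.63.
So α = 0.19·73.63 ≈ 13.99, β = 0.81·73.63 ≈ 59.64.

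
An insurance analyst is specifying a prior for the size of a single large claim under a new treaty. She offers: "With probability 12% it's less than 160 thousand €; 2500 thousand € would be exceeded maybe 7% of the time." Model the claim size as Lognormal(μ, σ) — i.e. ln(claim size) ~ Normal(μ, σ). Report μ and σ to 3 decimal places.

If T ~ Lognormal(μ,σ) then ln T ~ Normal(μ,σ), so the p-quantile of ln T is μ + z_p·σ.
ln(160) = 5.075 and ln(2500) = 7.824; z_{0.12} = -1.175, z_{0.93} = 1.476.
σ = (7.824 − 5.075)/(1.476 − (-1.175)) = 1.037.
μ = 5.075 − (-1.175)·1.037 = 6.294.

μ ≈ 6.294, σ ≈ 1.037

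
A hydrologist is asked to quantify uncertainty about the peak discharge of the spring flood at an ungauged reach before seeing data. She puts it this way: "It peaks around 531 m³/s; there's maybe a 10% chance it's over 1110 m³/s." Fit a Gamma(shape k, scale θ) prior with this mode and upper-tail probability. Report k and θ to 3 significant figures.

Gamma(k,θ) with k>1 has mode (k−1)θ, so θ = 531/(k−1).
Need P(X < 1110) = 0.9 with θ tied to k this way. Start at k = 2, θ = 531: P(X<1110) ≈ 0.618.
Too low — raise k to concentrate. Iterating converges to k ≈ 4.53.
Then θ = 531/(4.53−1) ≈ 150.

k ≈ 4.53, θ ≈ 150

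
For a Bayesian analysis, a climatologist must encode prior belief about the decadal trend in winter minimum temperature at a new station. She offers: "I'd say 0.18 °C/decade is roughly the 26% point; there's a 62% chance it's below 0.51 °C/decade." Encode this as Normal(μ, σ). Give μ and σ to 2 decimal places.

μ = 0.40, σ = 0.35

The p-quantile of Normal(μ,σ) is μ + z_p·σ, with z_{0.26} = -0.6433 and z_{0.62} = 0.3055.
Eliminate σ: μ = (z₂·x₁ − z₁·x₂)/(z₂ − z₁) = (0.3055·0.18 − (-0.6433)·0.51)/0.9488 = 0.40.
Then σ = (x₂ − x₁)/(z₂ − z₁) = (0.51 − 0.18)/0.9488 = 0.35.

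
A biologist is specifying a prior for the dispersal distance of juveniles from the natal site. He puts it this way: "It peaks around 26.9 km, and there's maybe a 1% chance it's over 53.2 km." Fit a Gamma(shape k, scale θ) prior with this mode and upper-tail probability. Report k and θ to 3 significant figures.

k ≈ 11.6, θ ≈ 2.54

Gamma(k,θ) with k>1 has mode (k−1)θ, so θ = 26.9/(k−1).
Need P(X < 53.2) = 0.99 with θ tied to k this way. Start at k = 2, θ = 26.9: P(X<53.2) ≈ 0.588.
Too low — raise k to concentrate. Iterating converges to k ≈ 11.6.
Then θ = 26.9/(11.6−1) ≈ 2.54.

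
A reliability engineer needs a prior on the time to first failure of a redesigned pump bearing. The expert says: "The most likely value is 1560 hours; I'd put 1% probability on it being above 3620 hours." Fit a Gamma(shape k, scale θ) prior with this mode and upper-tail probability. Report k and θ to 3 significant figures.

Gamma(k,θ) with k>1 has mode (k−1)θ, so θ = 1560/(k−1).
Need P(X < 3620) = 0.99 with θ tied to k this way. Start at k = 2, θ = 1560: P(X<3620) ≈ 0.674.
Too low — raise k to concentrate. Iterating converges to k ≈ 7.73.
Then θ = 1560/(7.73−1) ≈ 232.

k ≈ 7.73, θ ≈ 232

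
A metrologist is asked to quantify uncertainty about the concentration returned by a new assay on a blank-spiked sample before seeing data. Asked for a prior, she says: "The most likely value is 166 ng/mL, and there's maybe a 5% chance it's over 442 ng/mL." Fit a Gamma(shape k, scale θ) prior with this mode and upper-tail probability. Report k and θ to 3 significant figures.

k ≈ 3.81, θ ≈ 59.1

Gamma(k,θ) with k>1 has mode (k−1)θ, so θ = 166/(k−1).
Need P(X < 442) = 0.95 with θ tied to k this way. Start at k = 2, θ = 166: P(X<442) ≈ 0.744.
Too low — raise k to concentrate. Iterating converges to k ≈ 3.81.
Then θ = 166/(3.81−1) ≈ 59.1.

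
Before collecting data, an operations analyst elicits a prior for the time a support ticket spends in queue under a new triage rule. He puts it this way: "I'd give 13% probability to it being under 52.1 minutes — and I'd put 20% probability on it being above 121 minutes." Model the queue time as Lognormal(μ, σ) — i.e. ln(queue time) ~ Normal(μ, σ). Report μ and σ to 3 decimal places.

μ ≈ 4.435, σ ≈ 0.428

If T ~ Lognormal(μ,σ) then ln T ~ Normal(μ,σ), so the p-quantile of ln T is μ + z_p·σ.
ln(52.1) = 3.953 and ln(121) = 4.796; z_{0.13} = -1.126, z_{0.8} = 0.8416.
σ = (4.796 − 3.953)/(0.8416 − (-1.126)) = 0.428.
μ = 3.953 − (-1.126)·0.428 = 4.435.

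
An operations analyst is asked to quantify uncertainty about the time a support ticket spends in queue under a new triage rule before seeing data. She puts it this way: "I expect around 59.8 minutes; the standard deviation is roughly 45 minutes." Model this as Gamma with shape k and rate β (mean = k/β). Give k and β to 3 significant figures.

k ≈ 1.77, β ≈ 0.0295

For Gamma(k, rate β): mean = k/β, variance = k/β², so CV = 1/√k.
CV = SD/mean = 45/59.8 = 0.7525, hence k = 1/CV² = 1.77.
Then β = k/mean = 1.77/59.8 = 0.0295.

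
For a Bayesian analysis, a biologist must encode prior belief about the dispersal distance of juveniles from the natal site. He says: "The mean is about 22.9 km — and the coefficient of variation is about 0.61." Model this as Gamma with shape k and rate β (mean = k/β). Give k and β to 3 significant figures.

k ≈ 2.69, β ≈ 0.117

For Gamma(k, rate β): mean = k/β, variance = k/β², so CV = 1/√k.
CV = 0.61, hence k = 1/CV² = 2.69.
Then β = k/mean = 2.69/22.9 = 0.117.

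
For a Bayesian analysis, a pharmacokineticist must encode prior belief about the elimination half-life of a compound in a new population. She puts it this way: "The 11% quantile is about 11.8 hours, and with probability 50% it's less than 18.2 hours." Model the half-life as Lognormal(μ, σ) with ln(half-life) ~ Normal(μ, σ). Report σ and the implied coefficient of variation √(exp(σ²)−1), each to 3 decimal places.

σ ≈ 0.353, CV ≈ 0.365

If T ~ Lognormal(μ,σ) then ln T ~ Normal(μ,σ), so the p-quantile of ln T is μ + z_p·σ.
ln(11.8) = 2.468 and ln(18.2) = 2.901; z_{0.11} = -1.227, z_{0.5} = 0.
σ = (2.901 − 2.468)/(0 − (-1.227)) = 0.353.
μ = 2.468 − (-1.227)·0.353 = 2.901.
CV = √(exp(σ²)−1) = √(exp(0.1248)−1) = 0.365.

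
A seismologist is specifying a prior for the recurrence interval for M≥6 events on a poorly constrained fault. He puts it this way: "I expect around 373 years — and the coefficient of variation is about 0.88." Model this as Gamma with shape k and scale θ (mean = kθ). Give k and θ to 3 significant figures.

k ≈ 1.29, θ ≈ 289

For Gamma(k, scale θ): mean = kθ, variance = kθ², so CV = 1/√k.
CV = 0.88, hence k = 1/CV² = 1.29.
Then θ = mean/k = 373/1.29 = 289.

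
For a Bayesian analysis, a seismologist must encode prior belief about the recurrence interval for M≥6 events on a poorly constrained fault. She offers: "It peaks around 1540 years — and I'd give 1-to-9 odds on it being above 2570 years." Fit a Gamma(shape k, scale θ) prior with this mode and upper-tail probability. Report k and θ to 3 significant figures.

k ≈ 8.2, θ ≈ 214

Gamma(k,θ) with k>1 has mode (k−1)θ, so θ = 1540/(k−1).
Need P(X < 2570) = 0.9 with θ tied to k this way. Start at k = 2, θ = 1540: P(X<2570) ≈ 0.497.
Too low — raise k to concentrate. Iterating converges to k ≈ 8.2.
Then θ = 1540/(8.2−1) ≈ 214.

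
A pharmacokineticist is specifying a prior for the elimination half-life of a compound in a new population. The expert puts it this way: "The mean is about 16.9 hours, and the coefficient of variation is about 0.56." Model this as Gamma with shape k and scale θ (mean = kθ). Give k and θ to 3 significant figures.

k ≈ 3.19, θ ≈ 5.3

For Gamma(k, scale θ): mean = kθ, variance = kθ², so CV = 1/√k.
CV = 0.56, hence k = 1/CV² = 3.19.
Then θ = mean/k = 16.9/3.19 = 5.3.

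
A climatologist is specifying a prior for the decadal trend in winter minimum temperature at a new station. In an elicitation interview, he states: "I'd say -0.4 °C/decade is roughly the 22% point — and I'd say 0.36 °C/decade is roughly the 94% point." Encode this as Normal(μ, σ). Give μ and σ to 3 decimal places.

μ = -0.148, σ = 0.327

For Normal(μ,σ), the p-quantile is μ + z_p·σ. Here z_{0.22} = -0.7722, z_{0.94} = 1.555.
So -0.4 = μ − 0.7722σ and 0.36 = μ + 1.555σ.
Subtracting: σ = (0.36 − -0.4)/(1.555 − (-0.7722)) = 0.327.
Then μ = -0.4 − (-0.7722)·0.327 = -0.148.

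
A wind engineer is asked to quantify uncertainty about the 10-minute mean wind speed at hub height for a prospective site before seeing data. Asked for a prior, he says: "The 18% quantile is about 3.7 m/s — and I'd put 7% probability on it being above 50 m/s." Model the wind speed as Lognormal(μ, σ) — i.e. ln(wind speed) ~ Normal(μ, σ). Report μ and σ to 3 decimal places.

If T ~ Lognormal(μ,σ) then ln T ~ Normal(μ,σ), so the p-quantile of ln T is μ + z_p·σ.
ln(3.7) = 1.308 and ln(50) = 3.912; z_{0.18} = -0.9154, z_{0.93} = 1.476.
σ = (3.912 − 1.308)/(1.476 − (-0.9154)) = 1.089.
μ = 1.308 − (-0.9154)·1.089 = 2.305.

μ ≈ 2.305, σ ≈ 1.089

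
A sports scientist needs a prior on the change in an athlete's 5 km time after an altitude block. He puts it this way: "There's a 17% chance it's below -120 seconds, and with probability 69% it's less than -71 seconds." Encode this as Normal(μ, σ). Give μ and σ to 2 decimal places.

For Normal(μ,σ), the p-quantile is μ + z_p·σ. Here z_{0.17} = -0.9542, z_{0.69} = 0.4959.
So -120 = μ − 0.9542σ and -71 = μ + 0.4959σ.
Subtracting: σ = (-71 − -120)/(0.4959 − (-0.9542)) = 33.79.
Then μ = -120 − (-0.9542)·33.79 = -87.76.

μ = -87.76, σ = 33.79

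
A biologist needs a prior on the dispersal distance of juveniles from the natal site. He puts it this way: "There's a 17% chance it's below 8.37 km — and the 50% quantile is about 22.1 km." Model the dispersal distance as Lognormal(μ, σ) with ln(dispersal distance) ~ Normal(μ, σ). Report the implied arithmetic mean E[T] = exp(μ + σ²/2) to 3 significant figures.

If T ~ Lognormal(μ,σ) then ln T ~ Normal(μ,σ), so the p-quantile of ln T is μ + z_p·σ.
ln(8.37) = 2.125 and ln(22.1) = 3.096; z_{0.17} = -0.9542, z_{0.5} = 0.
σ = (3.096 − 2.125)/(0 − (-0.9542)) = 1.018.
μ = 2.125 − (-0.9542)·1.018 = 3.096.
E[T] = exp(μ + σ²/2) = exp(3.096 + 0.5177) = 37.1 km.

E[T] ≈ 37.1 km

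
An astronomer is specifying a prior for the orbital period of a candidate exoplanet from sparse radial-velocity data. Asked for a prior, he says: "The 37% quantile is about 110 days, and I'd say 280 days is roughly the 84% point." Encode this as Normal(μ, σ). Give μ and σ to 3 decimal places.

For Normal(μ,σ), the p-quantile is μ + z_p·σ. Here z_{0.37} = -0.3319, z_{0.84} = 0.9945.
So 110 = μ − 0.3319σ and 280 = μ + 0.9945σ.
Subtracting: σ = (280 − 110)/(0.9945 − (-0.3319)) = 128.175.
Then μ = 110 − (-0.3319)·128.175 = 152.535.

μ = 152.535, σ = 128.175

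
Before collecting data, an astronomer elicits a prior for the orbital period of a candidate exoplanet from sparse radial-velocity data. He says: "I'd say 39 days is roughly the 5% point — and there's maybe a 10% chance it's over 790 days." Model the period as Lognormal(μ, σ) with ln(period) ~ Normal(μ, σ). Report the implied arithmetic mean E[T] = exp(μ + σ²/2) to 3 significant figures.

If T ~ Lognormal(μ,σ) then ln T ~ Normal(μ,σ), so the p-quantile of ln T is μ + z_p·σ.
ln(39) = 3.664 and ln(790) = 6.672; z_{0.05} = -1.645, z_{0.9} = 1.282.
σ = (6.672 − 3.664)/(1.282 − (-1.645)) = 1.028.
μ = 3.664 − (-1.645)·1.028 = 5.355.
E[T] = exp(μ + σ²/2) = exp(5.355 + 0.5284) = 359 days.

E[T] ≈ 359 days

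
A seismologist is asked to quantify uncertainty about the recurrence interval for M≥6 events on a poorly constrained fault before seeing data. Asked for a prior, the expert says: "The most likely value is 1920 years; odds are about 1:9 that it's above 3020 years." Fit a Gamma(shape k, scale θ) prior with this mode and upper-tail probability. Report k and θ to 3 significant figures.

Gamma(k,θ) with k>1 has mode (k−1)θ, so θ = 1920/(k−1).
Need P(X < 3020) = 0.9 with θ tied to k this way. Start at k = 2, θ = 1920: P(X<3020) ≈ 0.466.
Too low — raise k to concentrate. Iterating converges to k ≈ 10.1.
Then θ = 1920/(10.1−1) ≈ 210.

k ≈ 10.1, θ ≈ 210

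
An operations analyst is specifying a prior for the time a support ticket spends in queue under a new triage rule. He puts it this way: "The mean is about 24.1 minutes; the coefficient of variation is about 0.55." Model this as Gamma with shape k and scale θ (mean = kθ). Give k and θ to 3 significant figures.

k ≈ 3.31, θ ≈ 7.29

For Gamma(k, scale θ): mean = kθ, variance = kθ², so CV = 1/√k.
CV = 0.55, hence k = 1/CV² = 3.31.
Then θ = mean/k = 24.1/3.31 = 7.29.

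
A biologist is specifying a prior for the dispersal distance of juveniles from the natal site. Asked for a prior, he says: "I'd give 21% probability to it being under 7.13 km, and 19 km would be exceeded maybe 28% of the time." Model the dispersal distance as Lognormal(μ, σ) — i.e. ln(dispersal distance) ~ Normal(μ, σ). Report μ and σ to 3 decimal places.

μ ≈ 2.533, σ ≈ 0.706

If T ~ Lognormal(μ,σ) then ln T ~ Normal(μ,σ), so the p-quantile of ln T is μ + z_p·σ.
ln(7.13) = 1.964 and ln(19) = 2.944; z_{0.21} = -0.8064, z_{0.72} = 0.5828.
σ = (2.944 − 1.964)/(0.5828 − (-0.8064)) = 0.706.
μ = 1.964 − (-0.8064)·0.706 = 2.533.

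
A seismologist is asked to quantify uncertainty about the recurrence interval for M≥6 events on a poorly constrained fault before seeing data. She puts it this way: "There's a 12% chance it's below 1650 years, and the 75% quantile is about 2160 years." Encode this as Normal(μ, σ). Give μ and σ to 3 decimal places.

For Normal(μ,σ), the p-quantile is μ + z_p·σ. Here z_{0.12} = -1.175, z_{0.75} = 0.6745.
So 1650 = μ − 1.175σ and 2160 = μ + 0.6745σ.
Subtracting: σ = (2160 − 1650)/(0.6745 − (-1.175)) = 275.754.
Then μ = 1650 − (-1.175)·275.754 = 1974.007.

μ = 1974.007, σ = 275.754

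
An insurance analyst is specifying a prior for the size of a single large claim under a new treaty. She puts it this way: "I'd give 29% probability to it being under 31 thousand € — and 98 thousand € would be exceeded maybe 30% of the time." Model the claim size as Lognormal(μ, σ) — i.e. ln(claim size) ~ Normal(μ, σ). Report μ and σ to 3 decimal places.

If T ~ Lognormal(μ,σ) then ln T ~ Normal(μ,σ), so the p-quantile of ln T is μ + z_p·σ.
ln(31) = 3.434 and ln(98) = 4.585; z_{0.29} = -0.5534, z_{0.7} = 0.5244.
σ = (4.585 − 3.434)/(0.5244 − (-0.5534)) = 1.068.
μ = 3.434 − (-0.5534)·1.068 = 4.025.

μ ≈ 4.025, σ ≈ 1.068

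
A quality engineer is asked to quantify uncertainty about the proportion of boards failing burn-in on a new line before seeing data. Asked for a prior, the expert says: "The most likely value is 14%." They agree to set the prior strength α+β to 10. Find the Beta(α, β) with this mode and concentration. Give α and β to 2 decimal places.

For α,β > 1 the Beta mode is (α−1)/(α+β−2). With α+β = 10, the mode is (α−1)/8.
Set (α−1)/8 = 0.14 → α = 1 + 0.14·8 = 2.12.
β = 10 − α = 7.88.

α = 2.12, β = 7.88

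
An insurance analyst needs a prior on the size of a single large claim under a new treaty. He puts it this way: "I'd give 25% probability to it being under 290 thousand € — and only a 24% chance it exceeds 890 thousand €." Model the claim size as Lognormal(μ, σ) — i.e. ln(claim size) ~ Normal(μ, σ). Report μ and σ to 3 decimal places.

If T ~ Lognormal(μ,σ) then ln T ~ Normal(μ,σ), so the p-quantile of ln T is μ + z_p·σ.
ln(290) = 5.67 and ln(890) = 6.791; z_{0.25} = -0.6745, z_{0.76} = 0.7063.
σ = (6.791 − 5.67)/(0.7063 − (-0.6745)) = 0.812.
μ = 5.67 − (-0.6745)·0.812 = 6.218.

μ ≈ 6.218, σ ≈ 0.812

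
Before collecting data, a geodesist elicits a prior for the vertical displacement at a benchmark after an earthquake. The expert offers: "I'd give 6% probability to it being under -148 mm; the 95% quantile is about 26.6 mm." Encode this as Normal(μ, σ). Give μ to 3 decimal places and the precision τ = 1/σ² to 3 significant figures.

μ = -63.158, τ = 0.000336

The p-quantile of Normal(μ,σ) is μ + z_p·σ, with z_{0.06} = -1.555 and z_{0.95} = 1.645.
Eliminate σ: μ = (z₂·x₁ − z₁·x₂)/(z₂ − z₁) = (1.645·-148 − (-1.555)·26.6)/3.2 = -63.158.
Then σ = (x₂ − x₁)/(z₂ − z₁) = (26.6 − -148)/3.2 = 54.569.
Precision τ = 1/σ² = 1/54.57² = 0.000336.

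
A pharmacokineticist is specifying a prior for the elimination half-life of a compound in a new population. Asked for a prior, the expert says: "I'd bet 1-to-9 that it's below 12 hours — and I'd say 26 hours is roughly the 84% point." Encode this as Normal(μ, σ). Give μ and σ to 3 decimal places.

For Normal(μ,σ), the p-quantile is μ + z_p·σ. Here z_{0.1} = -1.282, z_{0.84} = 0.9945.
So 12 = μ − 1.282σ and 26 = μ + 0.9945σ.
Subtracting: σ = (26 − 12)/(0.9945 − (-1.282)) = 6.151.
Then μ = 12 − (-1.282)·6.151 = 19.883.

μ = 19.883, σ = 6.151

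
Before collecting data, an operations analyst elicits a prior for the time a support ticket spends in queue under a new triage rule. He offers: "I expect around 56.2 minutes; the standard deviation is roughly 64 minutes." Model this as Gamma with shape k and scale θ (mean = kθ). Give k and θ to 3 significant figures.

For Gamma(k, scale θ): mean = kθ, variance = kθ², so CV = 1/√k.
CV = SD/mean = 64/56.2 = 1.139, hence k = 1/CV² = 0.771.
Then θ = mean/k = 56.2/0.771 = 72.9.

k ≈ 0.771, θ ≈ 72.9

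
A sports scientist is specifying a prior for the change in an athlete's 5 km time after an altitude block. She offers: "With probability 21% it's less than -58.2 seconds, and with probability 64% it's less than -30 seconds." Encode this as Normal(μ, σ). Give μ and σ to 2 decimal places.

For Normal(μ,σ), the p-quantile is μ + z_p·σ. Here z_{0.21} = -0.8064, z_{0.64} = 0.3585.
So -58.2 = μ − 0.8064σ and -30 = μ + 0.3585σ.
Subtracting: σ = (-30 − -58.2)/(0.3585 − (-0.8064)) = 24.21.
Then μ = -58.2 − (-0.8064)·24.21 = -38.68.

μ = -38.68, σ = 24.21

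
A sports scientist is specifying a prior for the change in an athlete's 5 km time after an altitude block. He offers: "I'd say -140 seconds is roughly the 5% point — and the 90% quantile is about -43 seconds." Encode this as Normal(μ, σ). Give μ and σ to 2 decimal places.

μ = -85.48, σ = 33.15

The p-quantile of Normal(μ,σ) is μ + z_p·σ, with z_{0.05} = -1.645 and z_{0.9} = 1.282.
Eliminate σ: μ = (z₂·x₁ − z₁·x₂)/(z₂ − z₁) = (1.282·-140 − (-1.645)·-43)/2.926 = -85.48.
Then σ = (x₂ − x₁)/(z₂ − z₁) = (-43 − -140)/2.926 = 33.15.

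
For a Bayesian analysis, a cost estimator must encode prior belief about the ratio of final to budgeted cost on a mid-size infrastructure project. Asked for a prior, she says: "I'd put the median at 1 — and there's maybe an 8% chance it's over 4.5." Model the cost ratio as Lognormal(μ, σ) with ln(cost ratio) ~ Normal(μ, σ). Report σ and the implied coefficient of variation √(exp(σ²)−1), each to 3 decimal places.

If T ~ Lognormal(μ,σ) then ln T ~ Normal(μ,σ), so the p-quantile of ln T is μ + z_p·σ.
ln(1) = 0 and ln(4.5) = 1.504; z_{0.5} = 0, z_{0.92} = 1.405.
σ = (1.504 − 0)/(1.405 − (0)) = 1.070.
μ = 0 − (0)·1.070 = 0.000.
CV = √(exp(σ²)−1) = √(exp(1.1459)−1) = 1.465.

σ ≈ 1.070, CV ≈ 1.465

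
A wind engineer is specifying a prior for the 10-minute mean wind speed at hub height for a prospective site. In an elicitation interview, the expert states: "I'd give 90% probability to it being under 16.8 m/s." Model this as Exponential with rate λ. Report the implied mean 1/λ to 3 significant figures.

P(T < 16.8) = 1 − e^(−λ·16.8) = 0.9, so λ = −ln(1−0.9)/16.8 = −ln(0.1)/16.8 = 0.137.
Mean = 1/λ = 7.3 m/s.

mean ≈ 7.3 m/s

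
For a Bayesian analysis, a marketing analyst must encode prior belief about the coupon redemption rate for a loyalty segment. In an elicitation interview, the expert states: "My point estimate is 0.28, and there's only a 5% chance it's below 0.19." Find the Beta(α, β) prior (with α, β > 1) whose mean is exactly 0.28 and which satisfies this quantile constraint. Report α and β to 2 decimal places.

α ≈ 16.91, β ≈ 43.49

With mean 0.28 fixed, write α = 0.28s, β = 0.72s where s = α+β.
Need P(θ < 0.19) = 0.05 under Beta(0.28s, 0.72s). Normal approximation: (q−m)/√(m(1−m)/s) ≈ z_{0.05} = -1.64, so s ≈ 0.28·0.72·(-1.64)²/(0.19−0.28)² = 67.3.
At s = 67.3: P(θ<0.19) ≈ 0.041. Adjusting to match 0.05 gives s ≈ 60.40.
So α = 0.28·60.40 ≈ 16.91, β = 0.72·60.40 ≈ 43.49.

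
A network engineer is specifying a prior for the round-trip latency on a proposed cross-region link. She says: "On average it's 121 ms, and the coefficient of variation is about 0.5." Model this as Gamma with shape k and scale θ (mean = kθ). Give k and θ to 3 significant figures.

For Gamma(k, scale θ): mean = kθ, variance = kθ², so CV = 1/√k.
CV = 0.5, hence k = 1/CV² = 4.
Then θ = mean/k = 121/4 = 30.2.

k ≈ 4, θ ≈ 30.2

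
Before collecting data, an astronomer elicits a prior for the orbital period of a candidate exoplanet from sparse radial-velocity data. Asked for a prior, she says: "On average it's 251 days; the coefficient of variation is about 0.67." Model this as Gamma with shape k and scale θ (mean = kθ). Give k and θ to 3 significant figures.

k ≈ 2.23, θ ≈ 113

For Gamma(k, scale θ): mean = kθ, variance = kθ², so CV = 1/√k.
CV = 0.67, hence k = 1/CV² = 2.23.
Then θ = mean/k = 251/2.23 = 113.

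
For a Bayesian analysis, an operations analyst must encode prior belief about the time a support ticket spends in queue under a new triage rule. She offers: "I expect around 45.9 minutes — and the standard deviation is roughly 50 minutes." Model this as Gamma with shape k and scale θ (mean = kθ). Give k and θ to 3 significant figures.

k ≈ 0.843, θ ≈ 54.5

For Gamma(k, scale θ): mean = kθ, variance = kθ², so CV = 1/√k.
CV = SD/mean = 50/45.9 = 1.089, hence k = 1/CV² = 0.843.
Then θ = mean/k = 45.9/0.843 = 54.5.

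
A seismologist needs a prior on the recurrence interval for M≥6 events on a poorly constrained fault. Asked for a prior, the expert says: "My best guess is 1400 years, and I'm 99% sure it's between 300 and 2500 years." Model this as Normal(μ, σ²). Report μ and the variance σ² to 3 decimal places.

A symmetric 99% interval runs μ ± z·σ with z = 2.576.
Half-width = 1100, so σ = 1100/2.576 = 427.0469 and σ² = 182369.082.
μ is the stated best guess, 1400.000.

μ = 1400.000, σ² = 182369.082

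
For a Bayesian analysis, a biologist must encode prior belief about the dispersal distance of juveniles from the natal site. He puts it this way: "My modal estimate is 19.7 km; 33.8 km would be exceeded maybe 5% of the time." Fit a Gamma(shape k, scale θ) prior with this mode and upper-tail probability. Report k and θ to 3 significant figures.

k ≈ 10.6, θ ≈ 2.06

Gamma(k,θ) with k>1 has mode (k−1)θ, so θ = 19.7/(k−1).
Need P(X < 33.8) = 0.95 with θ tied to k this way. Start at k = 2, θ = 19.7: P(X<33.8) ≈ 0.512.
Too low — raise k to concentrate. Iterating converges to k ≈ 10.6.
Then θ = 19.7/(10.6−1) ≈ 2.06.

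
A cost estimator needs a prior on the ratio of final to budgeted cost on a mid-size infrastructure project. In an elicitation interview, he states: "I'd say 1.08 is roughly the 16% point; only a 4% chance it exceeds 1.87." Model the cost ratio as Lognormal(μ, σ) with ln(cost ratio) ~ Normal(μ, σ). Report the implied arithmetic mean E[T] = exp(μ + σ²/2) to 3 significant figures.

If T ~ Lognormal(μ,σ) then ln T ~ Normal(μ,σ), so the p-quantile of ln T is μ + z_p·σ.
ln(1.08) = 0.07696 and ln(1.87) = 0.6259; z_{0.16} = -0.9945, z_{0.96} = 1.751.
σ = (0.6259 − 0.07696)/(1.751 − (-0.9945)) = 0.200.
μ = 0.07696 − (-0.9945)·0.200 = 0.276.
E[T] = exp(μ + σ²/2) = exp(0.276 + 0.0200) = 1.34.

E[T] ≈ 1.34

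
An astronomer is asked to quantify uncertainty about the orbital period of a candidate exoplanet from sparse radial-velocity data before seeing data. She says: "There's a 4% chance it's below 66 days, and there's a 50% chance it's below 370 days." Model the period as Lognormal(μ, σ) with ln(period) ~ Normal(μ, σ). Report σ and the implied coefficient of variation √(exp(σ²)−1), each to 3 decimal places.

If T ~ Lognormal(μ,σ) then ln T ~ Normal(μ,σ), so the p-quantile of ln T is μ + z_p·σ.
ln(66) = 4.19 and ln(370) = 5.914; z_{0.04} = -1.751, z_{0.5} = 0.
σ = (5.914 − 4.19)/(0 − (-1.751)) = 0.985.
μ = 4.19 − (-1.751)·0.985 = 5.914.
CV = √(exp(σ²)−1) = √(exp(0.9696)−1) = 1.279.

σ ≈ 0.985, CV ≈ 1.279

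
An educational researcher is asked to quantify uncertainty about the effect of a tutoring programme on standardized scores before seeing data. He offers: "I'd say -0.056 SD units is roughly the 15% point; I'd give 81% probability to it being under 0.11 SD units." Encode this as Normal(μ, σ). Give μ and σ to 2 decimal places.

μ = 0.03, σ = 0.09

For Normal(μ,σ), the p-quantile is μ + z_p·σ. Here z_{0.15} = -1.036, z_{0.81} = 0.8779.
So -0.056 = μ − 1.036σ and 0.11 = μ + 0.8779σ.
Subtracting: σ = (0.11 − -0.056)/(0.8779 − (-1.036)) = 0.09.
Then μ = -0.056 − (-1.036)·0.09 = 0.03.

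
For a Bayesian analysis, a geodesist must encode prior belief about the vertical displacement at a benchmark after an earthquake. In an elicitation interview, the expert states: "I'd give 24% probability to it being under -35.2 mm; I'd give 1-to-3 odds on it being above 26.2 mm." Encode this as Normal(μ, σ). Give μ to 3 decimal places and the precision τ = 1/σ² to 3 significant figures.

For Normal(μ,σ), the p-quantile is μ + z_p·σ. Here z_{0.24} = -0.7063, z_{0.75} = 0.6745.
So -35.2 = μ − 0.7063σ and 26.2 = μ + 0.6745σ.
Subtracting: σ = (26.2 − -35.2)/(0.6745 − (-0.7063)) = 44.467.
Then μ = -35.2 − (-0.7063)·44.467 = -3.793.
Precision τ = 1/σ² = 1/44.47² = 0.000506.

μ = -3.793, τ = 0.000506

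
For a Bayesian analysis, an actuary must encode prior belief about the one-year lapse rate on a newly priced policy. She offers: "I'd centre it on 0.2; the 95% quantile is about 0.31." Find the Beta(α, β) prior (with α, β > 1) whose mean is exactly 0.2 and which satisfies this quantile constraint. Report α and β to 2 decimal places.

With mean 0.2 fixed, write α = 0.2s, β = 0.8s where s = α+β.
Need P(θ < 0.31) = 0.95 under Beta(0.2s, 0.8s). Normal approximation: (q−m)/√(m(1−m)/s) ≈ z_{0.95} = 1.64, so s ≈ 0.2·0.8·(1.64)²/(0.31−0.2)² = 35.8.
At s = 35.8: P(θ<0.31) ≈ 0.940. Adjusting to match 0.95 gives s ≈ 40.59.
So α = 0.2·40.59 ≈ 8.12, β = 0.8·40.59 ≈ 32.47.

α ≈ 8.12, β ≈ 32.47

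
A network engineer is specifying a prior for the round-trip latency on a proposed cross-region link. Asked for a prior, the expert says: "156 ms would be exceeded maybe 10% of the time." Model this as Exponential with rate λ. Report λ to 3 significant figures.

λ ≈ 0.0148

P(T > 156.0) = e^(−λ·156.0) = 0.1, so λ = −ln(0.1)/156.0 = 0.0148.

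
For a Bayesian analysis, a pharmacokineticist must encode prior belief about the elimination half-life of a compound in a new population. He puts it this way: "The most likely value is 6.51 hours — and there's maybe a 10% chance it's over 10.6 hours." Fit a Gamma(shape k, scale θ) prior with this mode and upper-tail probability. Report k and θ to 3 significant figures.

Gamma(k,θ) with k>1 has mode (k−1)θ, so θ = 6.51/(k−1).
Need P(X < 10.6) = 0.9 with θ tied to k this way. Start at k = 2, θ = 6.51: P(X<10.6) ≈ 0.484.
Too low — raise k to concentrate. Iterating converges to k ≈ 8.92.
Then θ = 6.51/(8.92−1) ≈ 0.822.

k ≈ 8.92, θ ≈ 0.822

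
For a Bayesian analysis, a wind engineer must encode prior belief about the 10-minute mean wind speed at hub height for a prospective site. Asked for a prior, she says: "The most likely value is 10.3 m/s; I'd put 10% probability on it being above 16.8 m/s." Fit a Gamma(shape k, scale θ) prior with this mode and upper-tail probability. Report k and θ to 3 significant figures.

k ≈ 8.87, θ ≈ 1.31

Gamma(k,θ) with k>1 has mode (k−1)θ, so θ = 10.3/(k−1).
Need P(X < 16.8) = 0.9 with θ tied to k this way. Start at k = 2, θ = 10.3: P(X<16.8) ≈ 0.485.
Too low — raise k to concentrate. Iterating converges to k ≈ 8.87.
Then θ = 10.3/(8.87−1) ≈ 1.31.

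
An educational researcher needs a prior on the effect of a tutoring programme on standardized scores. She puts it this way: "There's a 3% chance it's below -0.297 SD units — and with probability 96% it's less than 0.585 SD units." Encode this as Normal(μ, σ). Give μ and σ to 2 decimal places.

μ = 0.16, σ = 0.24

The p-quantile of Normal(μ,σ) is μ + z_p·σ, with z_{0.03} = -1.881 and z_{0.96} = 1.751.
Eliminate σ: μ = (z₂·x₁ − z₁·x₂)/(z₂ − z₁) = (1.751·-0.297 − (-1.881)·0.585)/3.631 = 0.16.
Then σ = (x₂ − x₁)/(z₂ − z₁) = (0.585 − -0.297)/3.631 = 0.24.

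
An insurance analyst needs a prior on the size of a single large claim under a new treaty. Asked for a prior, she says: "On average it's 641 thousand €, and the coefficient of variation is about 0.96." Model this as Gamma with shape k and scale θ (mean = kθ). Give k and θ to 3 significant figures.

k ≈ 1.09, θ ≈ 591

For Gamma(k, scale θ): mean = kθ, variance = kθ², so CV = 1/√k.
CV = 0.96, hence k = 1/CV² = 1.09.
Then θ = mean/k = 641/1.09 = 591.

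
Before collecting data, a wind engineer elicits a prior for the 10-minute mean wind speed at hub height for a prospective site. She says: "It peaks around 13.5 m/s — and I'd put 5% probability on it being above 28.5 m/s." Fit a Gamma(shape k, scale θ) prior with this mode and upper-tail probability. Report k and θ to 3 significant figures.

Gamma(k,θ) with k>1 has mode (k−1)θ, so θ = 13.5/(k−1).
Need P(X < 28.5) = 0.95 with θ tied to k this way. Start at k = 2, θ = 13.5: P(X<28.5) ≈ 0.623.
Too low — raise k to concentrate. Iterating converges to k ≈ 5.94.
Then θ = 13.5/(5.94−1) ≈ 2.73.

k ≈ 5.94, θ ≈ 2.73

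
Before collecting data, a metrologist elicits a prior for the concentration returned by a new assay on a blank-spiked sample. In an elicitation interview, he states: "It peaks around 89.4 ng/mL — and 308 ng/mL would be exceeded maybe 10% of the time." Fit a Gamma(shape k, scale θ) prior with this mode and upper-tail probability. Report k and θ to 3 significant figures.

k ≈ 2.23, θ ≈ 73

Gamma(k,θ) with k>1 has mode (k−1)θ, so θ = 89.4/(k−1).
Need P(X < 308) = 0.9 with θ tied to k this way. Start at k = 2, θ = 89.4: P(X<308) ≈ 0.858.
Too low — raise k to concentrate. Iterating converges to k ≈ 2.23.
Then θ = 89.4/(2.23−1) ≈ 73.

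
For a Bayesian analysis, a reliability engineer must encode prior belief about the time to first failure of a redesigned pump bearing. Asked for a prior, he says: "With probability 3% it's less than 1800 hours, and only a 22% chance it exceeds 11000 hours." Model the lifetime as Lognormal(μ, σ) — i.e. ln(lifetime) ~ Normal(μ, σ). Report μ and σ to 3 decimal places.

μ ≈ 8.779, σ ≈ 0.682

If T ~ Lognormal(μ,σ) then ln T ~ Normal(μ,σ), so the p-quantile of ln T is μ + z_p·σ.
ln(1800) = 7.496 and ln(11000) = 9.306; z_{0.03} = -1.881, z_{0.78} = 0.7722.
σ = (9.306 − 7.496)/(0.7722 − (-1.881)) = 0.682.
μ = 7.496 − (-1.881)·0.682 = 8.779.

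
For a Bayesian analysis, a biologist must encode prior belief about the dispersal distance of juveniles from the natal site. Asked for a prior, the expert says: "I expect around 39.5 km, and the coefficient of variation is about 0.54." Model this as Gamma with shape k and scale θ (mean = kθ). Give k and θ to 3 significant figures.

For Gamma(k, scale θ): mean = kθ, variance = kθ², so CV = 1/√k.
CV = 0.54, hence k = 1/CV² = 3.43.
Then θ = mean/k = 39.5/3.43 = 11.5.

k ≈ 3.43, θ ≈ 11.5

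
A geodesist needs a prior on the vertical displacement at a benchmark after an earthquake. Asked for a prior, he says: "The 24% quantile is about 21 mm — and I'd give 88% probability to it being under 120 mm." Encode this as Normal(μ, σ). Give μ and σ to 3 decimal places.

The p-quantile of Normal(μ,σ) is μ + z_p·σ, with z_{0.24} = -0.7063 and z_{0.88} = 1.175.
Eliminate σ: μ = (z₂·x₁ − z₁·x₂)/(z₂ − z₁) = (1.175·21 − (-0.7063)·120)/1.881 = 58.168.
Then σ = (x₂ − x₁)/(z₂ − z₁) = (120 − 21)/1.881 = 52.623.

μ = 58.168, σ = 52.623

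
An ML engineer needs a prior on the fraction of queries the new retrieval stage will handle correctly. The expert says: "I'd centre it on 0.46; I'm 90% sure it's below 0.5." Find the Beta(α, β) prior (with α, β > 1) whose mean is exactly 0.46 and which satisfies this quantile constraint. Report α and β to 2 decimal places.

With mean 0.46 fixed, write α = 0.46s, β = 0.54s where s = α+β.
Need P(θ < 0.5) = 0.9 under Beta(0.46s, 0.54s). Normal approximation: (q−m)/√(m(1−m)/s) ≈ z_{0.9} = 1.28, so s ≈ 0.46·0.54·(1.28)²/(0.5−0.46)² = 255.0.
At s = 255.0: P(θ<0.5) ≈ 0.900. Adjusting to match 0.9 gives s ≈ 255.51.
So α = 0.46·255.51 ≈ 117.53, β = 0.54·255.51 ≈ 137.98.

α ≈ 117.53, β ≈ 137.98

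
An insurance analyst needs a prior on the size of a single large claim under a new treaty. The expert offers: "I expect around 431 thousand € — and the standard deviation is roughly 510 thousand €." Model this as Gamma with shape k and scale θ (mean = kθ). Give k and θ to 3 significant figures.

For Gamma(k, scale θ): mean = kθ, variance = kθ², so CV = 1/√k.
CV = SD/mean = 510/431 = 1.183, hence k = 1/CV² = 0.714.
Then θ = mean/k = 431/0.714 = 603.

k ≈ 0.714, θ ≈ 603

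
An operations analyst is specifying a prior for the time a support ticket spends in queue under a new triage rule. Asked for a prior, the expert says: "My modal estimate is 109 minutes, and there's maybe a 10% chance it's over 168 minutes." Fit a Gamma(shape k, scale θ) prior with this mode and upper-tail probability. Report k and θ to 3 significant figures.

k ≈ 11, θ ≈ 10.9

Gamma(k,θ) with k>1 has mode (k−1)θ, so θ = 109/(k−1).
Need P(X < 168) = 0.9 with θ tied to k this way. Start at k = 2, θ = 109: P(X<168) ≈ 0.456.
Too low — raise k to concentrate. Iterating converges to k ≈ 11.
Then θ = 109/(11−1) ≈ 10.9.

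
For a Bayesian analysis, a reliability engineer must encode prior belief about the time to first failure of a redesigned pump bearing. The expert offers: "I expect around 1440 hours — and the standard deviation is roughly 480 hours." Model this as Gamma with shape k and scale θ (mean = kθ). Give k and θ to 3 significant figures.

For Gamma(k, scale θ): mean = kθ, variance = kθ², so CV = 1/√k.
CV = SD/mean = 480/1440 = 0.3333, hence k = 1/CV² = 9.
Then θ = mean/k = 1440/9 = 160.

k ≈ 9, θ ≈ 160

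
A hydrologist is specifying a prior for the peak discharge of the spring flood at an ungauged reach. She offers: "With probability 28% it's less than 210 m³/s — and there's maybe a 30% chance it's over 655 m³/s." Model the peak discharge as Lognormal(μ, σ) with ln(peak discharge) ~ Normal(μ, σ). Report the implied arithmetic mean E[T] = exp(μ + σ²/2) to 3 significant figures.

E[T] ≈ 648 m³/s

If T ~ Lognormal(μ,σ) then ln T ~ Normal(μ,σ), so the p-quantile of ln T is μ + z_p·σ.
ln(210) = 5.347 and ln(655) = 6.485; z_{0.28} = -0.5828, z_{0.7} = 0.5244.
σ = (6.485 − 5.347)/(0.5244 − (-0.5828)) = 1.027.
μ = 5.347 − (-0.5828)·1.027 = 5.946.
E[T] = exp(μ + σ²/2) = exp(5.946 + 0.5277) = 648 m³/s.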